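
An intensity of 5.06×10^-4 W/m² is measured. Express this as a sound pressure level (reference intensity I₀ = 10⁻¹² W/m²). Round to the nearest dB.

87 dB

I/I₀ = 5.06×10^-4/10⁻¹² = 5.06×10^8, and L = 10·log₁₀(I/I₀).
L = 10·(0.7042 + 8) = 87.04 dB.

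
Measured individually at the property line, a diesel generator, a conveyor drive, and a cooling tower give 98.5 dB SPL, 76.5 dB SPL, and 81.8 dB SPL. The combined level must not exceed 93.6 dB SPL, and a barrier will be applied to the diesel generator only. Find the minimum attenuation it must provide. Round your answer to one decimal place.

The untreated sources together contribute 10^(76.5/10) + 10^(81.8/10) = 1.960e+08, i.e. 82.92 dB SPL.
The limit corresponds to 10^(93.6/10) = 2.291e+09; subtracting the fixed part leaves 2.095e+09 for the diesel generator, i.e. 93.21 dB SPL.
So the diesel generator must be reduced from 98.5 to 93.21 dB SPL: IL = 5.29 dB.

5.3 dB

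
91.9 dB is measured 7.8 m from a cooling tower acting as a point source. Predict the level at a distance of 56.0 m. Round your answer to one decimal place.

For a point source, L₂ = L₁ − 20·log₁₀(r₂/r₁).
L₂ = 91.9 − 20·log₁₀(56.0/7.8) = 91.9 − 17.122 = 74.78 dB.

74.8 dB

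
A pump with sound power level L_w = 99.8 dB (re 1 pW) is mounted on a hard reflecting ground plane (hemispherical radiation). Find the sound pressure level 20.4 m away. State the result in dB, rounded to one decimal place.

65.6 dB

Free-field hemispherical radiation: L_p = L_w − 10·log₁₀(2π·r²), r = 20.4 m.
2π·r² = 2615 m², 10·log₁₀ of that is 34.174 dB.
L_p = 99.8 − 34.174 = 65.63 dB.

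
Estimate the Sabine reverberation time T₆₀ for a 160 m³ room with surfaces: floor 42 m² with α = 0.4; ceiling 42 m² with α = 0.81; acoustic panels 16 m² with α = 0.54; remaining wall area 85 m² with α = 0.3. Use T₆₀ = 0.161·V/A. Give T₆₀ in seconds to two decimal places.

0.30 s

Total absorption A = 42·0.4 + 42·0.81 + 16·0.54 + 85·0.3 = 84.96 m² sabins.
T₆₀ = 0.161 × 160 / 84.96 = 0.303 s.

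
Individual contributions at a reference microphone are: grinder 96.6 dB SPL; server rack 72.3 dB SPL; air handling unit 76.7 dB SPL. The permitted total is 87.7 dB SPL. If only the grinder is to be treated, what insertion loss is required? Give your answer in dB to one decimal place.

9.4 dB

Fixed contribution from the other sources: Σ 10^(L/10) = 10^(72.3/10) + 10^(76.7/10) = 6.376e+07 (78.05 dB SPL).
To meet 87.7 dB SPL overall, the treated grinder may contribute at most 10^(87.7/10) − 6.376e+07 = 5.251e+08, i.e. 87.20 dB SPL.
So the grinder must be reduced from 96.6 to 87.20 dB SPL: IL = 9.40 dB.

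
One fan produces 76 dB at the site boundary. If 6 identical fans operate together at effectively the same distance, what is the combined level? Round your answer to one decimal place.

83.8 dB

N identical incoherent sources raise the level by 10·log₁₀ N.
L_total = 76 + 10·log₁₀(6) = 76 + 7.782 = 83.78 dB.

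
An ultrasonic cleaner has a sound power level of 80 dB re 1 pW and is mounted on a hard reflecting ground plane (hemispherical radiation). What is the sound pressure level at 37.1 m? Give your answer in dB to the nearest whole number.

L_p = L_w − 10·log₁₀(2π·r²) with r = 37.1 m.
2π·r² = 8648 m², 10·log₁₀ of that is 39.369 dB.
L_p = 80 − 39.369 = 40.63 dB.

41 dB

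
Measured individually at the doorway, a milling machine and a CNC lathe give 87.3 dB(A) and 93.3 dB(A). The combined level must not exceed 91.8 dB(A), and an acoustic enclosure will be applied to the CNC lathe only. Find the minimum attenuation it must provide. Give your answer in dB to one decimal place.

3.4 dB

Everything except the CNC lathe sums to 10^(87.3/10) = 5.370e+08 in linear terms, 87.30 dB(A).
The limit corresponds to 10^(91.8/10) = 1.514e+09; subtracting the fixed part leaves 9.765e+08 for the CNC lathe, i.e. 89.90 dB(A).
Required insertion loss = 93.3 − 89.90 = 3.40 dB.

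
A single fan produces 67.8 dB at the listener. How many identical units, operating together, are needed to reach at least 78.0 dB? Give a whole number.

11

Need L₁ + 10·log₁₀ N ≥ 78.0, i.e. log₁₀ N ≥ 1.02.
N ≥ 10^(10.2/10) = 10.471, so N = 11.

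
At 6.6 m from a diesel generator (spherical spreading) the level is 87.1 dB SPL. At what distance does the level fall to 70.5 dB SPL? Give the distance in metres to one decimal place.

44.6 m

The 16.6 dB drop corresponds to a distance ratio of 10^(16.6/20) for a point source.
r₂ = 6.6·10^((87.1−70.5)/20) = 6.6·10^(16.6/20) = 44.62 m.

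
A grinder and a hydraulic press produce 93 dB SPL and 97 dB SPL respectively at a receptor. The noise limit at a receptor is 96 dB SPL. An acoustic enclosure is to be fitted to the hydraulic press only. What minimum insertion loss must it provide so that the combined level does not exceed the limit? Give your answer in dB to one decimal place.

4.0 dB

Fixed contribution from the other source: Σ 10^(L/10) = 10^(93/10) = 1.995e+09 (93.00 dB SPL).
To meet 96 dB SPL overall, the treated hydraulic press may contribute at most 10^(96/10) − 1.995e+09 = 1.986e+09, i.e. 92.98 dB SPL.
So the hydraulic press must be reduced from 97 to 92.98 dB SPL: IL = 4.02 dB.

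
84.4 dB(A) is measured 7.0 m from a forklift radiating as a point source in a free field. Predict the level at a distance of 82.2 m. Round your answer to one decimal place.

For a point source, L₂ = L₁ − 20·log₁₀(r₂/r₁).
L₂ = 84.4 − 20·log₁₀(82.2/7.0) = 84.4 − 21.395 = 63.00 dB(A).

63.0 dB(A)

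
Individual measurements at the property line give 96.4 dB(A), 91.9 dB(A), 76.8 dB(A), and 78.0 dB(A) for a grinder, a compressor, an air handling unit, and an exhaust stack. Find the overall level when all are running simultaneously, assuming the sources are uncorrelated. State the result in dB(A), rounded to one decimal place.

For uncorrelated sources the intensities add, so convert each level to linear form, sum, and take 10·log₁₀ of the total.
Σ 10^(L/10) = 10^(96.4/10) + 10^(91.9/10) + 10^(76.8/10) + 10^(78.0/10) = 6.025e+09.
L_total = 10·log₁₀(6.025e+09) = 97.80 dB(A).

97.8 dB(A)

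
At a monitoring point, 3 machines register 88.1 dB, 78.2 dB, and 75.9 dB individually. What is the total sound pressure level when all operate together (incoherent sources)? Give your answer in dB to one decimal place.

88.8 dB

For uncorrelated sources the intensities add, so convert each level to linear form, sum, and take 10·log₁₀ of the total.
Σ 10^(L/10) = 10^(88.1/10) + 10^(78.2/10) + 10^(75.9/10) = 7.506e+08.
L_total = 10·log₁₀(7.506e+08) = 88.75 dB.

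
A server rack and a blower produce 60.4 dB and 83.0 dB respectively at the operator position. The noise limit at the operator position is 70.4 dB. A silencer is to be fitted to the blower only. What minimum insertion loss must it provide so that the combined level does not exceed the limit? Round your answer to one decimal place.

Everything except the blower sums to 10^(60.4/10) = 1.096e+06 in linear terms, 60.40 dB.
The limit corresponds to 10^(70.4/10) = 1.096e+07; subtracting the fixed part leaves 9.868e+06 for the blower, i.e. 69.94 dB.
Required insertion loss = 83.0 − 69.94 = 13.06 dB.

13.1 dB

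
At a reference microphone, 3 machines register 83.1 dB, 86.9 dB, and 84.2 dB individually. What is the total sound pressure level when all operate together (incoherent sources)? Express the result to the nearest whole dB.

90 dB

Incoherent sources combine by intensity addition: L_total = 10·log₁₀(Σ 10^(L_i/10)).
Σ 10^(L/10) = 10^(83.1/10) + 10^(86.9/10) + 10^(84.2/10) = 9.570e+08.
L_total = 10·log₁₀(9.570e+08) = 89.81 dB.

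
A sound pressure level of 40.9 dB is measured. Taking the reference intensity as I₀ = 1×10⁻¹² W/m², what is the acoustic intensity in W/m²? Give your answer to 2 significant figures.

L = 10·log₁₀(I/I₀) ⇒ I = I₀·10^(L/10) = 10⁻¹² × 10^4.09.

1.2e-08 W/m²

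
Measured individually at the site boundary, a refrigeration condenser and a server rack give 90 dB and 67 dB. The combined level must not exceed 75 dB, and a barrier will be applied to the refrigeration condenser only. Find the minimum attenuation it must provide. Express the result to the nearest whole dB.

16 dB

Everything except the refrigeration condenser sums to 10^(67/10) = 5.012e+06 in linear terms, 67.00 dB.
The limit corresponds to 10^(75/10) = 3.162e+07; subtracting the fixed part leaves 2.661e+07 for the refrigeration condenser, i.e. 74.25 dB.
Required insertion loss = 90 − 74.25 = 15.75 dB.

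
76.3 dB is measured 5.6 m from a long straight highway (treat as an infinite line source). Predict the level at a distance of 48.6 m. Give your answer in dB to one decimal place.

66.9 dB

Cylindrical spreading from a line source gives a 10·log₁₀(r₂/r₁) drop.
L₂ = 76.3 − 10·log₁₀(48.6/5.6) = 76.3 − 9.384 = 66.92 dB.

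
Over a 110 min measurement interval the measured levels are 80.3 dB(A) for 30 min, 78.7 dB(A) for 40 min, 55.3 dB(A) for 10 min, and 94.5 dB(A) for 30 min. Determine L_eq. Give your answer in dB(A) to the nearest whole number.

L_eq = 10·log₁₀[(1/T)·Σ tᵢ·10^(Lᵢ/10)] with T = 110 min.
Σ tᵢ·10^(Lᵢ/10) = 30·10^(80.3/10) + 40·10^(78.7/10) + 10·10^(55.3/10) + 30·10^(94.5/10) = 9.073e+10.
L_eq = 10·log₁₀(9.073e+10/110) = 89.16 dB(A).

89 dB(A)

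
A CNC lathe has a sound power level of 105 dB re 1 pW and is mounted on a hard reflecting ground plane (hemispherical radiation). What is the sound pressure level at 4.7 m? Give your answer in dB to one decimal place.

83.6 dB

L_p = L_w − 10·log₁₀(2π·r²) with r = 4.7 m.
2π·r² = 138.8 m², 10·log₁₀ of that is 21.424 dB.
L_p = 105 − 21.424 = 83.58 dB.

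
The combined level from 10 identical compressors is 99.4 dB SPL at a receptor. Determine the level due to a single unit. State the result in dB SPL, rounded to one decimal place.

89.4 dB SPL

For N identical incoherent sources L_total = L₁ + 10·log₁₀ N, so L₁ = 99.4 − 10·log₁₀(10) = 99.4 − 10.000.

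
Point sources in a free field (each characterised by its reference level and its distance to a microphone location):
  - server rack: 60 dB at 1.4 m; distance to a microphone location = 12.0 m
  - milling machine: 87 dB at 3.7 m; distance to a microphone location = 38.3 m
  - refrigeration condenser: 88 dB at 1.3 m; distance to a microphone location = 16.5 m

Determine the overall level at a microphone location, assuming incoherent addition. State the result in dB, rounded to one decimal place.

69.3 dB

Apply inverse-square spreading to bring every level to the receiver, then sum 10^(L/10).
server rack: 60 − 20·log₁₀(12.0/1.4) = 60 − 18.66 = 41.34 dB.
milling machine: 87 − 20·log₁₀(38.3/3.7) = 87 − 20.30 = 66.70 dB.
refrigeration condenser: 88 − 20·log₁₀(16.5/1.3) = 88 − 22.07 = 65.93 dB.
Σ 10^(L/10) = 8.608e+06 → L_total = 10·log₁₀(8.608e+06) = 69.35 dB.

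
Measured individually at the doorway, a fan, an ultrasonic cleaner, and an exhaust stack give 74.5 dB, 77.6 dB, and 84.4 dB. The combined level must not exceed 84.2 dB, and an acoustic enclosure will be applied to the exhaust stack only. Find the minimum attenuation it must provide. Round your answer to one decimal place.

The untreated sources together contribute 10^(74.5/10) + 10^(77.6/10) = 8.573e+07, i.e. 79.33 dB.
To meet 84.2 dB overall, the treated exhaust stack may contribute at most 10^(84.2/10) − 8.573e+07 = 1.773e+08, i.e. 82.49 dB.
Required insertion loss = 84.4 − 82.49 = 1.91 dB.

1.9 dB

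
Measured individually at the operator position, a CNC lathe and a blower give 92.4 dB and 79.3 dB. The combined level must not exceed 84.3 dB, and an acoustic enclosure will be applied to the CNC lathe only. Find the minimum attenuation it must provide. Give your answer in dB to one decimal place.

9.8 dB

Everything except the CNC lathe sums to 10^(79.3/10) = 8.511e+07 in linear terms, 79.30 dB.
To meet 84.3 dB overall, the treated CNC lathe may contribute at most 10^(84.3/10) − 8.511e+07 = 1.840e+08, i.e. 82.65 dB.
Required insertion loss = 92.4 − 82.65 = 9.75 dB.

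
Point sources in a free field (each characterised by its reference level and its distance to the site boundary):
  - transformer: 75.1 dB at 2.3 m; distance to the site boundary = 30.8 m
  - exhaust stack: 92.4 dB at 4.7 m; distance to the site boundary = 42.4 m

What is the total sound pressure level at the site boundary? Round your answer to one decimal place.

73.3 dB

Apply inverse-square spreading to bring every level to the receiver, then sum 10^(L/10).
transformer: 75.1 − 20·log₁₀(30.8/2.3) = 75.1 − 22.54 = 52.56 dB.
exhaust stack: 92.4 − 20·log₁₀(42.4/4.7) = 92.4 − 19.11 = 73.29 dB.
Σ 10^(L/10) = 2.153e+07 → L_total = 10·log₁₀(2.153e+07) = 73.33 dB.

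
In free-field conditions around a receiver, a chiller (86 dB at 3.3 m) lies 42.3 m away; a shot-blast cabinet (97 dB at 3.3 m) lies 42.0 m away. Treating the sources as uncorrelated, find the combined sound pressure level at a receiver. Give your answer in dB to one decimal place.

75.2 dB

Apply inverse-square spreading to bring every level to the receiver, then sum 10^(L/10).
chiller: 86 − 20·log₁₀(42.3/3.3) = 86 − 22.16 = 63.84 dB.
shot-blast cabinet: 97 − 20·log₁₀(42.0/3.3) = 97 − 22.09 = 74.91 dB.
Σ 10^(L/10) = 3.336e+07 → L_total = 10·log₁₀(3.336e+07) = 75.23 dB.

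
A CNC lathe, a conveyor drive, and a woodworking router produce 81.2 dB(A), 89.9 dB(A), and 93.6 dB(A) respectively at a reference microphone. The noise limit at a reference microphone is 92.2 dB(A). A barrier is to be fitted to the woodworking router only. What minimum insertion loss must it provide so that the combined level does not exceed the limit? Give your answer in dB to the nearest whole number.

6 dB

Everything except the woodworking router sums to 10^(81.2/10) + 10^(89.9/10) = 1.109e+09 in linear terms, 90.45 dB(A).
To meet 92.2 dB(A) overall, the treated woodworking router may contribute at most 10^(92.2/10) − 1.109e+09 = 5.505e+08, i.e. 87.41 dB(A).
Required insertion loss = 93.6 − 87.41 = 6.19 dB.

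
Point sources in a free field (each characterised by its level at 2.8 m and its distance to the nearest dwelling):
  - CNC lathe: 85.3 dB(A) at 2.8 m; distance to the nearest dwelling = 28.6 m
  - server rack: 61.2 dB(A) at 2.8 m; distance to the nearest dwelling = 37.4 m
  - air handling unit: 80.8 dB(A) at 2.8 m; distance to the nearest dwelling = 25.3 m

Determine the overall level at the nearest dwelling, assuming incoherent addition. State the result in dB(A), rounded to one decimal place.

Propagate each source to the receiver with L = L_ref − 20·log₁₀(r/r_ref), then add intensities.
CNC lathe: 85.3 − 20·log₁₀(28.6/2.8) = 85.3 − 20.18 = 65.12 dB(A).
server rack: 61.2 − 20·log₁₀(37.4/2.8) = 61.2 − 22.51 = 38.69 dB(A).
air handling unit: 80.8 − 20·log₁₀(25.3/2.8) = 80.8 − 19.12 = 61.68 dB(A).
Σ 10^(L/10) = 4.728e+06 → L_total = 10·log₁₀(4.728e+06) = 66.75 dB(A).

66.7 dB(A)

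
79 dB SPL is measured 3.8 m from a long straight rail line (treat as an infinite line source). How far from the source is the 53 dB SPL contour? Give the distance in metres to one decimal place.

For a line source L₁ − L₂ = 10·log₁₀(r₂/r₁), so r₂ = r₁·10^((L₁−L₂)/10).
r₂ = 3.8·10^((79−53)/10) = 3.8·10^(26.0/10) = 1512.81 m.

1512.8 m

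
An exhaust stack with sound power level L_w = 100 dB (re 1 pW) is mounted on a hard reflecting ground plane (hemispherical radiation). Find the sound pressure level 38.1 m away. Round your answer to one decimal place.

60.4 dB

L_p = L_w − 10·log₁₀(2π·r²) with r = 38.1 m.
2π·r² = 9121 m², 10·log₁₀ of that is 39.600 dB.
L_p = 100 − 39.600 = 60.40 dB.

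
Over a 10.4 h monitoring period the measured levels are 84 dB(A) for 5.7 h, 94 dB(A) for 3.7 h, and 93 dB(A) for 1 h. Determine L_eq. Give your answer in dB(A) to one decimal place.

90.9 dB(A)

Weight each interval's intensity by its duration and average over T = 10.4 h:
Σ tᵢ·10^(Lᵢ/10) = 5.7·10^(84/10) + 3.7·10^(94/10) + 1·10^(93/10) = 1.272e+10.
L_eq = 10·log₁₀(1.272e+10/10.4) = 90.87 dB(A).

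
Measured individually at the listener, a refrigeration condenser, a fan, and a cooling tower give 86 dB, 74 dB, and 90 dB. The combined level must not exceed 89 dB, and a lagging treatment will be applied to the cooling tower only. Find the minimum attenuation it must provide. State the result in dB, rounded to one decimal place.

4.3 dB

The untreated sources together contribute 10^(86/10) + 10^(74/10) = 4.232e+08, i.e. 86.27 dB.
The limit corresponds to 10^(89/10) = 7.943e+08; subtracting the fixed part leaves 3.711e+08 for the cooling tower, i.e. 85.69 dB.
Required insertion loss = 90 − 85.69 = 4.31 dB.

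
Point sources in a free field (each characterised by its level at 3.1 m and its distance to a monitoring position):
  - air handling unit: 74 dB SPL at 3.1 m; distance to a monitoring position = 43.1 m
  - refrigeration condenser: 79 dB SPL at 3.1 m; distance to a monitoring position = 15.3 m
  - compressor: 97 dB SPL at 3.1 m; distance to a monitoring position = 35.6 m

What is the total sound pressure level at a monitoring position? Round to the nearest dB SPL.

Apply inverse-square spreading to bring every level to the receiver, then sum 10^(L/10).
air handling unit: 74 − 20·log₁₀(43.1/3.1) = 74 − 22.86 = 51.14 dB SPL.
refrigeration condenser: 79 − 20·log₁₀(15.3/3.1) = 79 − 13.87 = 65.13 dB SPL.
compressor: 97 − 20·log₁₀(35.6/3.1) = 97 − 21.20 = 75.80 dB SPL.
Σ 10^(L/10) = 4.139e+07 → L_total = 10·log₁₀(4.139e+07) = 76.17 dB SPL.

76 dB SPL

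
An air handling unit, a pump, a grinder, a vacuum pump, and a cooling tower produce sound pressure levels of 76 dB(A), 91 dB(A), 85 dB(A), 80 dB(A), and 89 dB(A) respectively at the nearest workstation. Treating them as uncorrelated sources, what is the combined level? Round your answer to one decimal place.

For uncorrelated sources the intensities add, so convert each level to linear form, sum, and take 10·log₁₀ of the total.
Σ 10^(L/10) = 10^(76/10) + 10^(91/10) + 10^(85/10) + 10^(80/10) + 10^(89/10) = 2.509e+09.
L_total = 10·log₁₀(2.509e+09) = 94.00 dB(A).

94.0 dB(A)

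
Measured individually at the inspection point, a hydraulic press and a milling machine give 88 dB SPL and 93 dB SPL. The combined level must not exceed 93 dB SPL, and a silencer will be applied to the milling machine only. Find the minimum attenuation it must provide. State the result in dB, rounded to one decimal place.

1.7 dB

Everything except the milling machine sums to 10^(88/10) = 6.310e+08 in linear terms, 88.00 dB SPL.
To meet 93 dB SPL overall, the treated milling machine may contribute at most 10^(93/10) − 6.310e+08 = 1.364e+09, i.e. 91.35 dB SPL.
Required insertion loss = 93 − 91.35 = 1.65 dB.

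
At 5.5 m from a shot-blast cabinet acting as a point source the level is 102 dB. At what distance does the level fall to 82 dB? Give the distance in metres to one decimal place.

Point-source spreading drops the level by 20·log₁₀(r₂/r₁); inverting, r₂/r₁ = 10^(ΔL/20).
r₂ = 5.5·10^((102−82)/20) = 5.5·10^(20.0/20) = 55.00 m.

55.0 m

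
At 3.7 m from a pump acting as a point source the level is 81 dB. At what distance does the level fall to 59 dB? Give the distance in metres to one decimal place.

46.6 m

Point-source spreading drops the level by 20·log₁₀(r₂/r₁); inverting, r₂/r₁ = 10^(ΔL/20).
r₂ = 3.7·10^((81−59)/20) = 3.7·10^(22.0/20) = 46.58 m.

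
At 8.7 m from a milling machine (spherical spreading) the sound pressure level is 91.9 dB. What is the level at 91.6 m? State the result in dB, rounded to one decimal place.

For a point source, L₂ = L₁ − 20·log₁₀(r₂/r₁).
L₂ = 91.9 − 20·log₁₀(91.6/8.7) = 91.9 − 20.448 = 71.45 dB.

71.5 dB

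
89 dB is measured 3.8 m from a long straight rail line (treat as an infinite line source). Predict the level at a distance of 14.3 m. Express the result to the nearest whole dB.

Cylindrical spreading from a line source gives a 10·log₁₀(r₂/r₁) drop.
L₂ = 89 − 10·log₁₀(14.3/3.8) = 89 − 5.756 = 83.24 dB.

83 dB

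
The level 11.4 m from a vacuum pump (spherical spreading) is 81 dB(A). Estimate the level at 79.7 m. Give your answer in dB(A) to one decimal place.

Point-source attenuation: ΔL = 20·log₁₀(r₂/r₁) = 20·log₁₀(79.7/11.4) = 16.891 dB.
L₂ = 81 − 20·log₁₀(79.7/11.4) = 81 − 16.891 = 64.11 dB(A).

64.1 dB(A)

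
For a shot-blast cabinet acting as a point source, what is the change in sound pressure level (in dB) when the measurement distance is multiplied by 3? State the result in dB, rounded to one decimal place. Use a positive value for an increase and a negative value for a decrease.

-9.5 dB

With spherical spreading the level changes by −20·log₁₀(r₂/r₁).
ΔL = −20·log₁₀(3) = -9.54 dB.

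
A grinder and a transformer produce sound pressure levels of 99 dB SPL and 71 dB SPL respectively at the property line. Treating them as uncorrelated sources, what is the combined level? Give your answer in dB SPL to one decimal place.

Incoherent sources combine by intensity addition: L_total = 10·log₁₀(Σ 10^(L_i/10)).
Σ 10^(L/10) = 10^(99/10) + 10^(71/10) = 7.956e+09.
L_total = 10·log₁₀(7.956e+09) = 99.01 dB SPL.

99.0 dB SPL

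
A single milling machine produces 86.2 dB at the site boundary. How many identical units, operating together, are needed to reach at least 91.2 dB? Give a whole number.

N identical sources give L₁ + 10·log₁₀ N, so require 10·log₁₀ N ≥ 91.2 − 86.2 = 5.0 dB.
N ≥ 10^(5.0/10) = 3.162, so N = 4.

4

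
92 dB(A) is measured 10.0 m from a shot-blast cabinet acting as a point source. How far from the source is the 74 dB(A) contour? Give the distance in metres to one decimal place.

Point-source spreading drops the level by 20·log₁₀(r₂/r₁); inverting, r₂/r₁ = 10^(ΔL/20).
r₂ = 10.0·10^((92−74)/20) = 10.0·10^(18.0/20) = 79.43 m.

79.4 m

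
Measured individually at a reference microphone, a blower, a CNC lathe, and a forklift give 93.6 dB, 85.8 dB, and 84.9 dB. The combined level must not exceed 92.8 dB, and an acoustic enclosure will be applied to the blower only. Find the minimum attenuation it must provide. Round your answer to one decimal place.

Everything except the blower sums to 10^(85.8/10) + 10^(84.9/10) = 6.892e+08 in linear terms, 88.38 dB.
The limit corresponds to 10^(92.8/10) = 1.905e+09; subtracting the fixed part leaves 1.216e+09 for the blower, i.e. 90.85 dB.
So the blower must be reduced from 93.6 to 90.85 dB: IL = 2.75 dB.

2.7 dB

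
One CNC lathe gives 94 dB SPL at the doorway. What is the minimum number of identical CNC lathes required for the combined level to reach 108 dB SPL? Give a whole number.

26

N identical sources give L₁ + 10·log₁₀ N, so require 10·log₁₀ N ≥ 108 − 94 = 14.0 dB.
N ≥ 10^(14.0/10) = 25.119, so N = 26.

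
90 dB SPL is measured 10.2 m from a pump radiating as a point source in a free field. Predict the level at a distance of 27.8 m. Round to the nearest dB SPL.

Spherical spreading from a point source gives a 20·log₁₀(r₂/r₁) drop.
L₂ = 90 − 20·log₁₀(27.8/10.2) = 90 − 8.709 = 81.29 dB SPL.

81 dB SPL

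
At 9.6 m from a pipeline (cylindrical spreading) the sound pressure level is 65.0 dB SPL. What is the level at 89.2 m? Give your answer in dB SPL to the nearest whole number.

Cylindrical spreading from a line source gives a 10·log₁₀(r₂/r₁) drop.
L₂ = 65.0 − 10·log₁₀(89.2/9.6) = 65.0 − 9.681 = 55.32 dB SPL.

55 dB SPL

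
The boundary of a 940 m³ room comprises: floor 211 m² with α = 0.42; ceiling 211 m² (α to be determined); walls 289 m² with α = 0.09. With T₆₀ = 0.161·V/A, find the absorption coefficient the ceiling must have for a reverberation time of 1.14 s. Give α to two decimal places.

From T₆₀ = 0.161·V/A, the target T₆₀ = 1.14 s needs A = 0.161·940/1.14 = 132.75 m².
Absorption from the other surfaces = 211·0.42 + 289·0.09 = 114.63 m², so the ceiling must supply 18.12 m² over 211 m².
α = 18.12/211 = 0.086.

0.09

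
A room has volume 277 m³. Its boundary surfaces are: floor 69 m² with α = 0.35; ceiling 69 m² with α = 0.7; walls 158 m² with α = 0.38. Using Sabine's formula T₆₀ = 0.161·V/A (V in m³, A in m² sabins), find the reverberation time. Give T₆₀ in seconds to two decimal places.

0.34 s

A = Σ Sᵢαᵢ = 69·0.35 + 69·0.7 + 158·0.38 = 132.49 m².
T₆₀ = 0.161 × 277 / 132.49 = 0.337 s.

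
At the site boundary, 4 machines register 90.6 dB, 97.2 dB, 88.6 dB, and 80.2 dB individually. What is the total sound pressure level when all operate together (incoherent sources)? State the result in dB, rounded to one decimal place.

98.6 dB

Incoherent sources combine by intensity addition: L_total = 10·log₁₀(Σ 10^(L_i/10)).
Σ 10^(L/10) = 10^(90.6/10) + 10^(97.2/10) + 10^(88.6/10) + 10^(80.2/10) = 7.225e+09.
L_total = 10·log₁₀(7.225e+09) = 98.59 dB.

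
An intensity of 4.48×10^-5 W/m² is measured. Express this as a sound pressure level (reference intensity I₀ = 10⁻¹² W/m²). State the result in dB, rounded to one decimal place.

76.5 dB

Dividing by I₀ shifts the exponent by 12: I/I₀ = 4.48×10^7.
L = 10·(0.6513 + 7) = 76.51 dB.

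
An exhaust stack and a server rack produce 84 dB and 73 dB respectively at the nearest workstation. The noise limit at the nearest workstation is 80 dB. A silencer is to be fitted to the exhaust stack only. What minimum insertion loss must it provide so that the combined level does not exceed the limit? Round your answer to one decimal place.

The untreated sources together contribute 10^(73/10) = 1.995e+07, i.e. 73.00 dB.
The limit corresponds to 10^(80/10) = 1.000e+08; subtracting the fixed part leaves 8.005e+07 for the exhaust stack, i.e. 79.03 dB.
So the exhaust stack must be reduced from 84 to 79.03 dB: IL = 4.97 dB.

5.0 dB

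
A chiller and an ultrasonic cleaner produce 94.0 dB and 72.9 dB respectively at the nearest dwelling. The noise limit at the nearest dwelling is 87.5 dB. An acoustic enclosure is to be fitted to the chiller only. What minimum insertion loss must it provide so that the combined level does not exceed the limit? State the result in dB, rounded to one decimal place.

6.7 dB

Fixed contribution from the other source: Σ 10^(L/10) = 10^(72.9/10) = 1.950e+07 (72.90 dB).
The limit corresponds to 10^(87.5/10) = 5.623e+08; subtracting the fixed part leaves 5.428e+08 for the chiller, i.e. 87.35 dB.
So the chiller must be reduced from 94.0 to 87.35 dB: IL = 6.65 dB.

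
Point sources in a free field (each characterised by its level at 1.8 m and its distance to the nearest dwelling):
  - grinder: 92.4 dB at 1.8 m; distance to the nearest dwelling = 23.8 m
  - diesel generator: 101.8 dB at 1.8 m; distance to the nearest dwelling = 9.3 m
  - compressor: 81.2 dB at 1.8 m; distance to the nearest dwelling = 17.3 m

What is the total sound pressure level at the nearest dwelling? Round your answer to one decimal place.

87.6 dB

First find each source's level at the receiver (point-source: −20·log₁₀(r/r_ref)), then combine on an intensity basis.
grinder: 92.4 − 20·log₁₀(23.8/1.8) = 92.4 − 22.43 = 69.97 dB.
diesel generator: 101.8 − 20·log₁₀(9.3/1.8) = 101.8 − 14.26 = 87.54 dB.
compressor: 81.2 − 20·log₁₀(17.3/1.8) = 81.2 − 19.66 = 61.54 dB.
Σ 10^(L/10) = 5.784e+08 → L_total = 10·log₁₀(5.784e+08) = 87.62 dB.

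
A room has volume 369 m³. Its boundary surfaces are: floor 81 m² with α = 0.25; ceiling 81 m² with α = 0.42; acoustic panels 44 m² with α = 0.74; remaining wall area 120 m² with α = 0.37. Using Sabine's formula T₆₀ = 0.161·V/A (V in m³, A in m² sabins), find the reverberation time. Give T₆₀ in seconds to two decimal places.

0.45 s

Summing Sᵢαᵢ: 81·0.25 + 81·0.42 + 44·0.74 + 120·0.37 = 131.23 m².
T₆₀ = 0.161·V/A = 0.161·369/131.23 = 0.453 s.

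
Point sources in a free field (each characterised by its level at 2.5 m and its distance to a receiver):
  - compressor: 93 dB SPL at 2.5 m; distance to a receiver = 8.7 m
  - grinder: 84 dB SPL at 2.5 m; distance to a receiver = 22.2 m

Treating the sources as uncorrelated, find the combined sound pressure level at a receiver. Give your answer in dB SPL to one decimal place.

Propagate each source to the receiver with L = L_ref − 20·log₁₀(r/r_ref), then add intensities.
compressor: 93 − 20·log₁₀(8.7/2.5) = 93 − 10.83 = 82.17 dB SPL.
grinder: 84 − 20·log₁₀(22.2/2.5) = 84 − 18.97 = 65.03 dB SPL.
Σ 10^(L/10) = 1.679e+08 → L_total = 10·log₁₀(1.679e+08) = 82.25 dB SPL.

82.3 dB SPL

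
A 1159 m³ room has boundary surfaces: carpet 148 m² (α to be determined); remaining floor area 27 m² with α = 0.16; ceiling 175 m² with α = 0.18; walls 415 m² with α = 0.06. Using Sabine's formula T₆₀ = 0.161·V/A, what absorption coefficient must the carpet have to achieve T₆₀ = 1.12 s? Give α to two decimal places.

0.72

A = 0.161·V/T₆₀ = 0.161·1159/1.12 = 166.61 m² sabins.
Absorption from the other surfaces = 27·0.16 + 175·0.18 + 415·0.06 = 60.72 m², so the carpet must supply 105.89 m² over 148 m².
α = 105.89/148 = 0.715.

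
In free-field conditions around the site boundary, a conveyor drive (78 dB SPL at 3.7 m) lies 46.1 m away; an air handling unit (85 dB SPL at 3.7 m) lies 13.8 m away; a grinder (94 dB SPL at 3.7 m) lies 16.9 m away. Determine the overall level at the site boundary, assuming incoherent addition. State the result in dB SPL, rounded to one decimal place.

First find each source's level at the receiver (point-source: −20·log₁₀(r/r_ref)), then combine on an intensity basis.
conveyor drive: 78 − 20·log₁₀(46.1/3.7) = 78 − 21.91 = 56.09 dB SPL.
air handling unit: 85 − 20·log₁₀(13.8/3.7) = 85 − 11.43 = 73.57 dB SPL.
grinder: 94 − 20·log₁₀(16.9/3.7) = 94 − 13.19 = 80.81 dB SPL.
Σ 10^(L/10) = 1.435e+08 → L_total = 10·log₁₀(1.435e+08) = 81.57 dB SPL.

81.6 dB SPL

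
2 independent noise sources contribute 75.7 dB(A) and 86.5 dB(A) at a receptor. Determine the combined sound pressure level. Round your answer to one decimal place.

For uncorrelated sources the intensities add, so convert each level to linear form, sum, and take 10·log₁₀ of the total.
Σ 10^(L/10) = 10^(75.7/10) + 10^(86.5/10) = 4.838e+08.
L_total = 10·log₁₀(4.838e+08) = 86.85 dB(A).

86.8 dB(A)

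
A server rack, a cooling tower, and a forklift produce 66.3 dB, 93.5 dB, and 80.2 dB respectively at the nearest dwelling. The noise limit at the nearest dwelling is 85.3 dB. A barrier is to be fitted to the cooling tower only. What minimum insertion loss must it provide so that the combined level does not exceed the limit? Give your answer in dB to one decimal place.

Everything except the cooling tower sums to 10^(66.3/10) + 10^(80.2/10) = 1.090e+08 in linear terms, 80.37 dB.
To meet 85.3 dB overall, the treated cooling tower may contribute at most 10^(85.3/10) − 1.090e+08 = 2.299e+08, i.e. 83.61 dB.
So the cooling tower must be reduced from 93.5 to 83.61 dB: IL = 9.89 dB.

9.9 dB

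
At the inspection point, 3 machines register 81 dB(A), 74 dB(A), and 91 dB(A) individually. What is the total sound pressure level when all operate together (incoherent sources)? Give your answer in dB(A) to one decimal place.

91.5 dB(A)

For uncorrelated sources the intensities add, so convert each level to linear form, sum, and take 10·log₁₀ of the total.
Σ 10^(L/10) = 10^(81/10) + 10^(74/10) + 10^(91/10) = 1.410e+09.
L_total = 10·log₁₀(1.410e+09) = 91.49 dB(A).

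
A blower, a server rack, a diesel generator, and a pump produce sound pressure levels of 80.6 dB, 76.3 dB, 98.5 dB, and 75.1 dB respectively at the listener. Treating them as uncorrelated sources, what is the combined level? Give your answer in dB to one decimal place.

98.6 dB

For uncorrelated sources the intensities add, so convert each level to linear form, sum, and take 10·log₁₀ of the total.
Σ 10^(L/10) = 10^(80.6/10) + 10^(76.3/10) + 10^(98.5/10) + 10^(75.1/10) = 7.269e+09.
L_total = 10·log₁₀(7.269e+09) = 98.61 dB.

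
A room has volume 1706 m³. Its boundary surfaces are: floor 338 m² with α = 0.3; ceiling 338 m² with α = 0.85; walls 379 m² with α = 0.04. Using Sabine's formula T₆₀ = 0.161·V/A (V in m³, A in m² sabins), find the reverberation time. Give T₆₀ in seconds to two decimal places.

Total absorption A = 338·0.3 + 338·0.85 + 379·0.04 = 403.86 m² sabins.
T₆₀ = 0.161 × 1706 / 403.86 = 0.680 s.

0.68 s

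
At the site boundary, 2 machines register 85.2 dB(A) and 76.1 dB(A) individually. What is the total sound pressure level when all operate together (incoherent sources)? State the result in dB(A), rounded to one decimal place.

85.7 dB(A)

For uncorrelated sources the intensities add, so convert each level to linear form, sum, and take 10·log₁₀ of the total.
Σ 10^(L/10) = 10^(85.2/10) + 10^(76.1/10) = 3.719e+08.
L_total = 10·log₁₀(3.719e+08) = 85.70 dB(A).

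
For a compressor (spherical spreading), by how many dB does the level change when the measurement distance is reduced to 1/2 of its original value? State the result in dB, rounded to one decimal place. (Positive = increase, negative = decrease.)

With spherical spreading the level changes by −20·log₁₀(r₂/r₁).
ΔL = −20·log₁₀(0.5) = +6.02 dB.

+6.0 dB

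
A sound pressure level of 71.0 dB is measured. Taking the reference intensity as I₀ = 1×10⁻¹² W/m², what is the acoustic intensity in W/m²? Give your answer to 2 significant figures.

L = 10·log₁₀(I/I₀) ⇒ I = I₀·10^(L/10) = 10⁻¹² × 10^7.10.

1.3e-05 W/m²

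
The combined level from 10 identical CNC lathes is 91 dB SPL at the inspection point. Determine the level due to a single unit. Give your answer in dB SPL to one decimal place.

81.0 dB SPL

Dividing the total intensity by 10 lowers the level by 10·log₁₀ 10 = 10.000 dB: L₁ = 91 − 10.000.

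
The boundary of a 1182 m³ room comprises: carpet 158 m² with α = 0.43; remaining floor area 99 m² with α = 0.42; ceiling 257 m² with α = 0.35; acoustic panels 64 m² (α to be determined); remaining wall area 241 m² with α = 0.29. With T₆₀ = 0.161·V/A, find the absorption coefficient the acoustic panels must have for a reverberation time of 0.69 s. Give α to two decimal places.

0.10

A = 0.161·V/T₆₀ = 0.161·1182/0.69 = 275.80 m² sabins.
Absorption from the other surfaces = 158·0.43 + 99·0.42 + 257·0.35 + 241·0.29 = 269.36 m², so the acoustic panels must supply 6.44 m² over 64 m².
α = 6.44/64 = 0.101.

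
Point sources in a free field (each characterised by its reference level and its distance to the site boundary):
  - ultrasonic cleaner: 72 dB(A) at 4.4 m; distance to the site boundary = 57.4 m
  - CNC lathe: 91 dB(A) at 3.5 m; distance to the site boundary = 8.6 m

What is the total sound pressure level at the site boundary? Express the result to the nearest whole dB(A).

83 dB(A)

Propagate each source to the receiver with L = L_ref − 20·log₁₀(r/r_ref), then add intensities.
ultrasonic cleaner: 72 − 20·log₁₀(57.4/4.4) = 72 − 22.31 = 49.69 dB(A).
CNC lathe: 91 − 20·log₁₀(8.6/3.5) = 91 − 7.81 = 83.19 dB(A).
Σ 10^(L/10) = 2.086e+08 → L_total = 10·log₁₀(2.086e+08) = 83.19 dB(A).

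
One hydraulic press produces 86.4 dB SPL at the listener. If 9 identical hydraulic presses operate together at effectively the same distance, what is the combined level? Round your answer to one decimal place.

With 9 equal, uncorrelated contributions the intensity is 9× that of one unit, giving a rise of 10·log₁₀ 9.
L_total = 86.4 + 10·log₁₀(9) = 86.4 + 9.542 = 95.94 dB SPL.

95.9 dB SPL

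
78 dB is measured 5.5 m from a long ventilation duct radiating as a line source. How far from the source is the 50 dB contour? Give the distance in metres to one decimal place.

The 28.0 dB drop corresponds to a distance ratio of 10^(28.0/10) for a line source.
r₂ = 5.5·10^((78−50)/10) = 5.5·10^(28.0/10) = 3470.27 m.

3470.3 m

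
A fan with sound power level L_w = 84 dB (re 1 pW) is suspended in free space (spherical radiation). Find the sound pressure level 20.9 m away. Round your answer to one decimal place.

46.6 dB

The power spreads over a sphere of area 4π·r², so L_p = L_w − 10·log₁₀(4π·r²).
4π·r² = 5489 m², 10·log₁₀ of that is 37.395 dB.
L_p = 84 − 37.395 = 46.60 dB.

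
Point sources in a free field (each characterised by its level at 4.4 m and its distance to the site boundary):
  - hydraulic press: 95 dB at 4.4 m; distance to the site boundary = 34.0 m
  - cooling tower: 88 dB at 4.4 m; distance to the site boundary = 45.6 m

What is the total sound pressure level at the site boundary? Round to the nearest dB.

78 dB

Apply inverse-square spreading to bring every level to the receiver, then sum 10^(L/10).
hydraulic press: 95 − 20·log₁₀(34.0/4.4) = 95 − 17.76 = 77.24 dB.
cooling tower: 88 − 20·log₁₀(45.6/4.4) = 88 − 20.31 = 67.69 dB.
Σ 10^(L/10) = 5.883e+07 → L_total = 10·log₁₀(5.883e+07) = 77.70 dB.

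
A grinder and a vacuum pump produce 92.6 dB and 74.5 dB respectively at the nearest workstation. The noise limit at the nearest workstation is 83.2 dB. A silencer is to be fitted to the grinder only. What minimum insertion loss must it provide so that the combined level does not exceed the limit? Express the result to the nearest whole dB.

Fixed contribution from the other source: Σ 10^(L/10) = 10^(74.5/10) = 2.818e+07 (74.50 dB).
The limit corresponds to 10^(83.2/10) = 2.089e+08; subtracting the fixed part leaves 1.807e+08 for the grinder, i.e. 82.57 dB.
Required insertion loss = 92.6 − 82.57 = 10.03 dB.

10 dB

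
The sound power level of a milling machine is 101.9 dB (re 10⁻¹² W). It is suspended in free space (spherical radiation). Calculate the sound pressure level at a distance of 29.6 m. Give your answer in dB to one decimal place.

L_p = L_w − 10·log₁₀(4π·r²) with r = 29.6 m.
4π·r² = 1.101e+04 m², 10·log₁₀ of that is 40.418 dB.
L_p = 101.9 − 40.418 = 61.48 dB.

61.5 dB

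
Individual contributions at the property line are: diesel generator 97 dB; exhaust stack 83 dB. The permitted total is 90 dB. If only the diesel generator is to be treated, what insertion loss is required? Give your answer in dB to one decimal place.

8.0 dB

The untreated sources together contribute 10^(83/10) = 1.995e+08, i.e. 83.00 dB.
The limit corresponds to 10^(90/10) = 1.000e+09; subtracting the fixed part leaves 8.005e+08 for the diesel generator, i.e. 89.03 dB.
Required insertion loss = 97 − 89.03 = 7.97 dB.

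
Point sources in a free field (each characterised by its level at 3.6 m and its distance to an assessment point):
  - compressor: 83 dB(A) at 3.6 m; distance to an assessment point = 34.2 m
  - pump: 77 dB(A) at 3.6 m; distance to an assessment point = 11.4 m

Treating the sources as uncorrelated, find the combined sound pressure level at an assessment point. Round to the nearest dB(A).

Apply inverse-square spreading to bring every level to the receiver, then sum 10^(L/10).
compressor: 83 − 20·log₁₀(34.2/3.6) = 83 − 19.55 = 63.45 dB(A).
pump: 77 − 20·log₁₀(11.4/3.6) = 77 − 10.01 = 66.99 dB(A).
Σ 10^(L/10) = 7.209e+06 → L_total = 10·log₁₀(7.209e+06) = 68.58 dB(A).

69 dB(A)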